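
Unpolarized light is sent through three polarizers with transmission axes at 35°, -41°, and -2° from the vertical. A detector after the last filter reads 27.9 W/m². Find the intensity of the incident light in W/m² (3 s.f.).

I₀ ≈ 1580 W/m²

Unpolarized light through the first polarizer → I₁ = ½ I₀, now polarized at 35°.
I₂ = I₁ cos²(-41° − 35°) = 0.5 I₀ · cos²(76°) = 0.02926 I₀.
I₃ = I₂ cos²(-2° + 41°) = 0.02926 I₀ · cos²(39°) = 0.01767 I₀.
So 27.9 W/m² = 0.01767 I₀, giving I₀ = 27.9/0.01767 = 1579 W/m².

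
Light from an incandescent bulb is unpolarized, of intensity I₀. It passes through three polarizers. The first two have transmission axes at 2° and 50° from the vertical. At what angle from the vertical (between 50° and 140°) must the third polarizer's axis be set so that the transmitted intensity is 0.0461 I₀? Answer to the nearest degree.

Unpolarized light through the first polarizer → I₁ = ½ I₀, now polarized at 2°.
I₂ = I₁ cos²(50° − 2°) = 0.5 I₀ · cos²(48°) = 0.2239 I₀.
Need I₃/I₀ = 0.0461, so cos²(θ − 50°) = 0.0461 / 0.2239 = 0.2059.
θ − 50° = arccos(√0.2059) = 63.0°, giving θ ≈ 50 + 63.0 = 113.0°.

θ ≈ 113°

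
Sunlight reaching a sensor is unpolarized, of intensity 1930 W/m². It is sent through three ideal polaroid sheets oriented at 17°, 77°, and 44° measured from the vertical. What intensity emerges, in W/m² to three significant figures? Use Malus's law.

Unpolarized light through the first polarizer → I₁ = 1930 W/m²/2 = 965 W/m², polarized at 17°.
I₂ = I₁ · cos²(60°) = 965 · 0.25 = 241.3 W/m².
I₃ = I₂ · cos²(33°) = 241.3 · 0.7034 = 169.7 W/m².

I ≈ 170 W/m²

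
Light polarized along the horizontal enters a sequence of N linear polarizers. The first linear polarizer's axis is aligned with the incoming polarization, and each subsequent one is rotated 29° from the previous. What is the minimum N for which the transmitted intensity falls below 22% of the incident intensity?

N = 7

First polarizer is aligned with the polarization: full transmission.
Each further stage multiplies by cos²(29°) = 0.765.
After N polarizers: T = 0.765^(N−1). Require T < 0.22 ⇒ N−1 > ln(0.22)/ln(0.765) = 5.65, so N−1 ≥ 6 and N = 7.
Check: N=7 gives T = 0.2004 < 0.22; N=6 gives T = 0.2619.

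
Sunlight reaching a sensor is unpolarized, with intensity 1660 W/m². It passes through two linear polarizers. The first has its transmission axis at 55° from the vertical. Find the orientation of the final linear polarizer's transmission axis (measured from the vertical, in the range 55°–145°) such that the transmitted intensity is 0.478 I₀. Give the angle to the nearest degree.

θ ≈ 67°

Unpolarized light through the first polarizer → I₁ = ½ I₀, now polarized at 55°.
Need I₂/I₀ = 0.478, so cos²(θ − 55°) = 0.478 / 0.5 = 0.956.
θ − 55° = arccos(√0.956) = 12.1°, giving θ ≈ 55 + 12.1 = 67.1°.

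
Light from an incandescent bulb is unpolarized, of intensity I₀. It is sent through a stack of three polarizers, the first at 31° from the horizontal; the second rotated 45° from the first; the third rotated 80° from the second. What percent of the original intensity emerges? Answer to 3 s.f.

≈ 0.754%

Unpolarized light through the first polarizer → I₁ = ½ I₀, now polarized at 31°.
I₂ = I₁ cos²(45°) = 0.5 · 0.5 I₀ = 0.25 I₀.
I₃ = I₂ cos²(80°) = 0.25 · 0.03015 I₀ = 0.007538 I₀.
That is 0.7538% of the incident intensity.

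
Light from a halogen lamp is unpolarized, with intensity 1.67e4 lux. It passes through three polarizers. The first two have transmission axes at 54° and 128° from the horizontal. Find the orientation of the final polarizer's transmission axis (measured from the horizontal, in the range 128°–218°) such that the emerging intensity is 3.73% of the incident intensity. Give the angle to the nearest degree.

θ ≈ 136°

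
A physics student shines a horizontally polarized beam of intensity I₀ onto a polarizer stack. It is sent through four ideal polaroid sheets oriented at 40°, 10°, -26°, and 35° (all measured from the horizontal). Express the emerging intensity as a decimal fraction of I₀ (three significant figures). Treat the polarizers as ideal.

I₁ = I₀ cos²(40° − 0°) = I₀ cos²(40°) = 0.5868 I₀.
I₂ = I₁ cos²(10° − 40°) = 0.5868 I₀ · cos²(30°) = 0.4401 I₀.
I₃ = I₂ cos²(-26° − 10°) = 0.4401 I₀ · cos²(36°) = 0.2881 I₀.
I₄ = I₃ cos²(35° + 26°) = 0.2881 I₀ · cos²(61°) = 0.06771 I₀.
Transmitted fraction = 0.06771.

≈ 0.0677 I₀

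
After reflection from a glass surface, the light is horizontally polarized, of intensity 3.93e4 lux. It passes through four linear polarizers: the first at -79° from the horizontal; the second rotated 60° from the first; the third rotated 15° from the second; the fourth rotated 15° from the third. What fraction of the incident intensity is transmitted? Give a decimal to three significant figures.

I/I₀ ≈ 0.00792

I₁ = 3.93e4 lux · cos²(79°) = 1431 lux.
I₂ = I₁ · cos²(60°) = 1431 · 0.25 = 357.7 lux.
I₃ = I₂ · cos²(15°) = 357.7 · 0.933 = 333.7 lux.
I₄ = I₃ · cos²(15°) = 333.7 · 0.933 = 311.4 lux.
Transmitted fraction = 0.007923.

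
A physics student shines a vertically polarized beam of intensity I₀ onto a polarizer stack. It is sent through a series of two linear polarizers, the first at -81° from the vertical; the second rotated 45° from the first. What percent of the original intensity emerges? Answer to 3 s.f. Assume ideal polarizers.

I₁ = I₀ cos²(-81° − 0°) = I₀ cos²(81°) = 0.02447 I₀.
I₂ = I₁ cos²(45°) = 0.02447 · 0.5 I₀ = 0.01224 I₀.
That is 1.224% of the incident intensity.

≈ 1.22%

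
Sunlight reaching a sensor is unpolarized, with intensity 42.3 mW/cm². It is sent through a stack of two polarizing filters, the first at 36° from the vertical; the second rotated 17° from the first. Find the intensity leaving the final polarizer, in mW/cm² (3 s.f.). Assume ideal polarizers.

Unpolarized light through the first polarizer → I₁ = 42.3 mW/cm²/2 = 21.15 mW/cm², polarized at 36°.
I₂ = I₁ · cos²(17°) = 21.15 · 0.9145 = 19.34 mW/cm².

I ≈ 19.3 mW/cm²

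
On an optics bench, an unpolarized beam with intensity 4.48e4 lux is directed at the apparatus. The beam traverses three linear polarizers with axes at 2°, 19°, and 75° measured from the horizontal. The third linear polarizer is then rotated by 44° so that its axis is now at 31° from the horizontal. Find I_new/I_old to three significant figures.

I_new/I_old ≈ 3.06

Before rotation:
Unpolarized light through the first polarizer → I₁ = ½ I₀, now polarized at 2°.
I₂ = I₁ cos²(19° − 2°) = 0.5 I₀ · cos²(17°) = 0.4573 I₀.
I₃ = I₂ cos²(75° − 19°) = 0.4573 I₀ · cos²(56°) = 0.143 I₀.
After rotation:
Unpolarized light through the first polarizer → I₁ = ½ I₀, now polarized at 2°.
I₂ = I₁ cos²(19° − 2°) = 0.5 I₀ · cos²(17°) = 0.4573 I₀.
I₃ = I₂ cos²(31° − 19°) = 0.4573 I₀ · cos²(12°) = 0.4375 I₀.
Ratio = 0.4375 / 0.143 = 3.06.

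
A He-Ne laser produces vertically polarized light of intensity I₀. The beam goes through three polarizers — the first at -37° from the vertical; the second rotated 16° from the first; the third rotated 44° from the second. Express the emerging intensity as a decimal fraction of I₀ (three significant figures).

≈ 0.305 I₀

I₁ = I₀ cos²(-37° − 0°) = I₀ cos²(37°) = 0.6378 I₀.
I₂ = I₁ cos²(16°) = 0.6378 · 0.924 I₀ = 0.5894 I₀.
I₃ = I₂ cos²(44°) = 0.5894 · 0.5174 I₀ = 0.305 I₀.
Transmitted fraction = 0.305.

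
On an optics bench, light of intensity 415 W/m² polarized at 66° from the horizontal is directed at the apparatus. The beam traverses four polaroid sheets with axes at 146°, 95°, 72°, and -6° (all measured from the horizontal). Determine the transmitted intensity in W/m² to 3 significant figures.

I ≈ 0.182 W/m²

I₁ = 415 W/m² · cos²(80°) = 12.51 W/m².
I₂ = I₁ · cos²(51°) = 12.51 · 0.396 = 4.956 W/m².
I₃ = I₂ · cos²(23°) = 4.956 · 0.8473 = 4.199 W/m².
I₄ = I₃ · cos²(78°) = 4.199 · 0.04323 = 0.1815 W/m².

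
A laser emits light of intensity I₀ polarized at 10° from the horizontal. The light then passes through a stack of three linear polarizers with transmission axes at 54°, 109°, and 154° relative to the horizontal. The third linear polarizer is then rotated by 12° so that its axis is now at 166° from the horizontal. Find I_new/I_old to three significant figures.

Before rotation:
I₁ = I₀ cos²(54° − 10°) = I₀ cos²(44°) = 0.5174 I₀.
I₂ = I₁ cos²(109° − 54°) = 0.5174 I₀ · cos²(55°) = 0.1702 I₀.
I₃ = I₂ cos²(154° − 109°) = 0.1702 I₀ · cos²(45°) = 0.08512 I₀.
After rotation:
I₁ = I₀ cos²(54° − 10°) = I₀ cos²(44°) = 0.5174 I₀.
I₂ = I₁ cos²(109° − 54°) = 0.5174 I₀ · cos²(55°) = 0.1702 I₀.
I₃ = I₂ cos²(166° − 109°) = 0.1702 I₀ · cos²(57°) = 0.0505 I₀.
Ratio = 0.0505 / 0.08512 = 0.5933.

I_new/I_old ≈ 0.593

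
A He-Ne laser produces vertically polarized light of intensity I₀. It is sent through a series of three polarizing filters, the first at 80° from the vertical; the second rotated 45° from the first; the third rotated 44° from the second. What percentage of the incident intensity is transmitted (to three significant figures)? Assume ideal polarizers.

≈ 0.780%

I₁ = I₀ cos²(80° − 0°) = I₀ cos²(80°) = 0.03015 I₀.
I₂ = I₁ cos²(45°) = 0.03015 · 0.5 I₀ = 0.01508 I₀.
I₃ = I₂ cos²(44°) = 0.01508 · 0.5174 I₀ = 0.007802 I₀.
That is 0.7802% of the incident intensity.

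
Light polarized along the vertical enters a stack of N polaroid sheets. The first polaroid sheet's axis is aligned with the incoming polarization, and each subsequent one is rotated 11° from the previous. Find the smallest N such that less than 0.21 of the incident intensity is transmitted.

N = 44

First polarizer is aligned with the polarization: full transmission.
Each further stage multiplies by cos²(11°) = 0.9636.
After N polarizers: T = 0.9636^(N−1). Require T < 0.21 ⇒ N−1 > ln(0.21)/ln(0.9636) = 42.08, so N−1 ≥ 43 and N = 44.
Check: N=44 gives T = 0.203 < 0.21; N=43 gives T = 0.2106.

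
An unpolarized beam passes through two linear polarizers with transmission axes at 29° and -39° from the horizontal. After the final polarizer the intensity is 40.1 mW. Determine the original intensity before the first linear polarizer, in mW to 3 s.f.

Unpolarized light through the first polarizer → I₁ = ½ I₀, now polarized at 29°.
I₂ = I₁ cos²(-39° − 29°) = 0.5 I₀ · cos²(68°) = 0.07017 I₀.
So 40.1 mW = 0.07017 I₀, giving I₀ = 40.1/0.07017 = 571.5 mW.

I₀ ≈ 572 mW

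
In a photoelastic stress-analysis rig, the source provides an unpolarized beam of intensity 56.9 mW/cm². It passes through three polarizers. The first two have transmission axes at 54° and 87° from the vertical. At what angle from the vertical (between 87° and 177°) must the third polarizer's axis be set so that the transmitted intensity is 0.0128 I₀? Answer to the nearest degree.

θ ≈ 166°

Unpolarized light through the first polarizer → I₁ = ½ I₀, now polarized at 54°.
I₂ = I₁ cos²(87° − 54°) = 0.5 I₀ · cos²(33°) = 0.3517 I₀.
Need I₃/I₀ = 0.0128, so cos²(θ − 87°) = 0.0128 / 0.3517 = 0.0364.
θ − 87° = arccos(√0.0364) = 79.0°, giving θ ≈ 87 + 79.0 = 166.0°.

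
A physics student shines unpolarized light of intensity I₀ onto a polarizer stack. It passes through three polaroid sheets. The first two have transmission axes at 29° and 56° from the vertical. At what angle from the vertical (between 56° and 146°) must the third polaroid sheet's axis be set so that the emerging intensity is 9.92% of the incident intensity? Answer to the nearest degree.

Unpolarized light through the first polarizer → I₁ = ½ I₀, now polarized at 29°.
I₂ = I₁ cos²(56° − 29°) = 0.5 I₀ · cos²(27°) = 0.3969 I₀.
Need I₃/I₀ = 0.0992, so cos²(θ − 56°) = 0.0992 / 0.3969 = 0.2499.
θ − 56° = arccos(√0.2499) = 60.0°, giving θ ≈ 56 + 60.0 = 116.0°.

θ ≈ 116°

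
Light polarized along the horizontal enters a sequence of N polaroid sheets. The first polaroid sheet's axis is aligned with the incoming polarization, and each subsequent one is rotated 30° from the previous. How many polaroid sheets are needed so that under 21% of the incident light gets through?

First polarizer is aligned with the polarization: full transmission.
Each further stage multiplies by cos²(30°) = 0.75.
After N polarizers: T = 0.75^(N−1). Require T < 0.21 ⇒ N−1 > ln(0.21)/ln(0.75) = 5.42, so N−1 ≥ 6 and N = 7.
Check: N=7 gives T = 0.178 < 0.21; N=6 gives T = 0.2373.

N = 7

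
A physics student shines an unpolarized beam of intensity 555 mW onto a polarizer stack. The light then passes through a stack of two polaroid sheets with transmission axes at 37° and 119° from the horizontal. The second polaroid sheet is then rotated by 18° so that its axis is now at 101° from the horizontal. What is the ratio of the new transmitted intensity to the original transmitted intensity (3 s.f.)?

Before rotation:
Unpolarized light through the first polarizer → I₁ = ½ I₀, now polarized at 37°.
I₂ = I₁ cos²(119° − 37°) = 0.5 I₀ · cos²(82°) = 0.009685 I₀.
After rotation:
Unpolarized light through the first polarizer → I₁ = ½ I₀, now polarized at 37°.
I₂ = I₁ cos²(101° − 37°) = 0.5 I₀ · cos²(64°) = 0.09608 I₀.
Ratio = 0.09608 / 0.009685 = 9.921.

I_new/I_old ≈ 9.92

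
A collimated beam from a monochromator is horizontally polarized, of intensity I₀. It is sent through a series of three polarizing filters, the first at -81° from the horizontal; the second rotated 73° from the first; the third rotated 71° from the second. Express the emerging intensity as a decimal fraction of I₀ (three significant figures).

I₁ = I₀ cos²(-81° − 0°) = I₀ cos²(81°) = 0.02447 I₀.
I₂ = I₁ cos²(73°) = 0.02447 · 0.08548 I₀ = 0.002092 I₀.
I₃ = I₂ cos²(71°) = 0.002092 · 0.106 I₀ = 0.0002217 I₀.
Transmitted fraction = 0.0002217.

≈ 0.000222 I₀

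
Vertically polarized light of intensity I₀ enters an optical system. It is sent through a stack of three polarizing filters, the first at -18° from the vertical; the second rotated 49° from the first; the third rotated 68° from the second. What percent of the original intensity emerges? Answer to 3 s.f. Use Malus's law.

≈ 5.46%

By Malus's law, I₁ = I₀ cos²(-18° − 0°) = I₀ cos²(18°) = 0.9045 I₀.
I₂ = I₁ cos²(49°) = 0.9045 · 0.4304 I₀ = 0.3893 I₀.
I₃ = I₂ cos²(68°) = 0.3893 · 0.1403 I₀ = 0.05463 I₀.
That is 5.463% of the incident intensity.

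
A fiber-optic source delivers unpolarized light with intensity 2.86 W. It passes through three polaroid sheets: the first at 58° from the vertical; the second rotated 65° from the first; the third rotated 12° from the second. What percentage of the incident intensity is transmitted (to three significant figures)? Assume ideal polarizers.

≈ 8.54%

Unpolarized light through the first polarizer → I₁ = 2.86 W/2 = 1.43 W, polarized at 58°.
I₂ = I₁ · cos²(65°) = 1.43 · 0.1786 = 0.2554 W.
I₃ = I₂ · cos²(12°) = 0.2554 · 0.9568 = 0.2444 W.
That is 8.544% of the incident intensity.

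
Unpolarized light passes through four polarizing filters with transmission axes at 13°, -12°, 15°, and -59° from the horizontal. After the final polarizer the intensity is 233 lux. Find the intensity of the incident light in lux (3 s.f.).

I₀ ≈ 9410 lux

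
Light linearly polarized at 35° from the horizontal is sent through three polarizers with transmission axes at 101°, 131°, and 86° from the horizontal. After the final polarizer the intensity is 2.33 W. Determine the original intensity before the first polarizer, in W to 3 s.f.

I₀ ≈ 37.6 W

By Malus's law, I₁ = I₀ cos²(101° − 35°) = I₀ cos²(66°) = 0.1654 I₀.
I₂ = I₁ cos²(131° − 101°) = 0.1654 I₀ · cos²(30°) = 0.1241 I₀.
I₃ = I₂ cos²(86° − 131°) = 0.1241 I₀ · cos²(45°) = 0.06204 I₀.
So 2.33 W = 0.06204 I₀, giving I₀ = 2.33/0.06204 = 37.56 W.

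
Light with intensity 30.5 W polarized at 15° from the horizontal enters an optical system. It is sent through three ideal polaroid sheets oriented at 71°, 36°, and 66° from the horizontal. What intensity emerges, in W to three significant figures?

I₁ = 30.5 W · cos²(56°) = 9.537 W.
I₂ = I₁ · cos²(35°) = 9.537 · 0.671 = 6.4 W.
I₃ = I₂ · cos²(30°) = 6.4 · 0.75 = 4.8 W.

I ≈ 4.80 W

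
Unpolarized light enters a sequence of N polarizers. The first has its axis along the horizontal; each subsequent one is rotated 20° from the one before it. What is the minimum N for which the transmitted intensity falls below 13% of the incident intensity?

First polarizer halves the unpolarized light: factor 1/2.
Each further stage multiplies by cos²(20°) = 0.883.
After N polarizers: T = 0.5·0.883^(N−1). Require T < 0.13 ⇒ N−1 > ln(0.13/0.5)/ln(0.883) = 10.83, so N−1 ≥ 11 and N = 12.
Check: N=12 gives T = 0.1273 < 0.13; N=11 gives T = 0.1441.

N = 12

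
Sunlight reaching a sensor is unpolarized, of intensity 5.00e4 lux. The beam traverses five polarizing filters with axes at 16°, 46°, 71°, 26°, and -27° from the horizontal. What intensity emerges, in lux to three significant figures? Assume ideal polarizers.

Unpolarized light through the first polarizer → I₁ = 5.00e4 lux/2 = 2.5e+04 lux, polarized at 16°.
I₂ = I₁ · cos²(30°) = 2.5e+04 · 0.75 = 1.875e+04 lux.
I₃ = I₂ · cos²(25°) = 1.875e+04 · 0.8214 = 1.54e+04 lux.
I₄ = I₃ · cos²(45°) = 1.54e+04 · 0.5 = 7701 lux.
I₅ = I₄ · cos²(53°) = 7701 · 0.3622 = 2789 lux.

I ≈ 2790 lux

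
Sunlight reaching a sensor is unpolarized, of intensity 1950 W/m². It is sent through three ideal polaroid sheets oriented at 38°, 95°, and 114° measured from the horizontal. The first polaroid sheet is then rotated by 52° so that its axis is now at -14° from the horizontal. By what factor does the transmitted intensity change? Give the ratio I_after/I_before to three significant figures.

I_new/I_old ≈ 0.357

Before rotation:
Unpolarized light through the first polarizer → I₁ = ½ I₀, now polarized at 38°.
I₂ = I₁ cos²(95° − 38°) = 0.5 I₀ · cos²(57°) = 0.1483 I₀.
I₃ = I₂ cos²(114° − 95°) = 0.1483 I₀ · cos²(19°) = 0.1326 I₀.
After rotation:
Unpolarized light through the first polarizer → I₁ = ½ I₀, now polarized at -14°.
Angle between axes 1 and 2: 71°. I₂ = 0.5 I₀ · cos²(71°) = 0.053 I₀.
I₃ = I₂ cos²(114° − 95°) = 0.053 I₀ · cos²(19°) = 0.04738 I₀.
Ratio = 0.04738 / 0.1326 = 0.3573.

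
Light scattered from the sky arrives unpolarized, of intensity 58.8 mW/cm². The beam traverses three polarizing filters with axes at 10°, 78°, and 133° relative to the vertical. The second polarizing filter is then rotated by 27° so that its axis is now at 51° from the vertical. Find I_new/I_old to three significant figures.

Before rotation:
Unpolarized light through the first polarizer → I₁ = ½ I₀, now polarized at 10°.
I₂ = I₁ cos²(78° − 10°) = 0.5 I₀ · cos²(68°) = 0.07017 I₀.
I₃ = I₂ cos²(133° − 78°) = 0.07017 I₀ · cos²(55°) = 0.02308 I₀.
After rotation:
Unpolarized light through the first polarizer → I₁ = ½ I₀, now polarized at 10°.
I₂ = I₁ cos²(51° − 10°) = 0.5 I₀ · cos²(41°) = 0.2848 I₀.
I₃ = I₂ cos²(133° − 51°) = 0.2848 I₀ · cos²(82°) = 0.005516 I₀.
Ratio = 0.005516 / 0.02308 = 0.239.

I_new/I_old ≈ 0.239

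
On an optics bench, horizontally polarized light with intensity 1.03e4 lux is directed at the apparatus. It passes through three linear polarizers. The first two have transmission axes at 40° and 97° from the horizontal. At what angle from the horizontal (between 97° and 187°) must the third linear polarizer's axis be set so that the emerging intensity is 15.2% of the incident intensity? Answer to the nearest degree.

θ ≈ 118°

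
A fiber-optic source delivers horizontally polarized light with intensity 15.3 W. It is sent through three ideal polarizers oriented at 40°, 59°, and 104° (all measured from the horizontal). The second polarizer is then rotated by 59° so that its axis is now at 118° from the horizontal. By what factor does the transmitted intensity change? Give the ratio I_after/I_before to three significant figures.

I_new/I_old ≈ 0.0910

Before rotation:
I₁ = I₀ cos²(40° − 0°) = I₀ cos²(40°) = 0.5868 I₀.
I₂ = I₁ cos²(59° − 40°) = 0.5868 I₀ · cos²(19°) = 0.5246 I₀.
I₃ = I₂ cos²(104° − 59°) = 0.5246 I₀ · cos²(45°) = 0.2623 I₀.
After rotation:
I₁ = I₀ cos²(40° − 0°) = I₀ cos²(40°) = 0.5868 I₀.
I₂ = I₁ cos²(118° − 40°) = 0.5868 I₀ · cos²(78°) = 0.02537 I₀.
I₃ = I₂ cos²(104° − 118°) = 0.02537 I₀ · cos²(14°) = 0.02388 I₀.
Ratio = 0.02388 / 0.2623 = 0.09104.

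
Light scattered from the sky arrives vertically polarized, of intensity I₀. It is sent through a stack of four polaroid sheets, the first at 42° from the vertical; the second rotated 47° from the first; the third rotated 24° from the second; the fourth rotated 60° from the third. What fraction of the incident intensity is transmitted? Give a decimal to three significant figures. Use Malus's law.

≈ 0.0536 I₀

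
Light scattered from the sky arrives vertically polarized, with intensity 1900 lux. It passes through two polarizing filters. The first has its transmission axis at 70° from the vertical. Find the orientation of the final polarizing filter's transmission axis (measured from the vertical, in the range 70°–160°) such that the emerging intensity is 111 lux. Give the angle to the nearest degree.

By Malus's law, I₁ = I₀ cos²(70° − 0°) = I₀ cos²(70°) = 0.117 I₀.
Target fraction: 111 / 1900 lux = 0.05842 of I₀.
Need I₂/I₀ = 0.05842, so cos²(θ − 70°) = 0.05842 / 0.117 = 0.4994.
θ − 70° = arccos(√0.4994) = 45.0°, giving θ ≈ 70 + 45.0 = 115.0°.

θ ≈ 115°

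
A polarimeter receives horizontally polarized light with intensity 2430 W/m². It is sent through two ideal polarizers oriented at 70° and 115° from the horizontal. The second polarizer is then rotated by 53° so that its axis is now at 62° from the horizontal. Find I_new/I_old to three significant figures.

I_new/I_old ≈ 1.96

Before rotation:
By Malus's law, I₁ = I₀ cos²(70° − 0°) = I₀ cos²(70°) = 0.117 I₀.
I₂ = I₁ cos²(115° − 70°) = 0.117 I₀ · cos²(45°) = 0.05849 I₀.
After rotation:
I₁ = I₀ cos²(70° − 0°) = I₀ cos²(70°) = 0.117 I₀.
I₂ = I₁ cos²(62° − 70°) = 0.117 I₀ · cos²(8°) = 0.1147 I₀.
Ratio = 0.1147 / 0.05849 = 1.961.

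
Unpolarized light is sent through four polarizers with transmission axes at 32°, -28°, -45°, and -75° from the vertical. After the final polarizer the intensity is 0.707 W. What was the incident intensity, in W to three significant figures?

Unpolarized light through the first polarizer → I₁ = ½ I₀, now polarized at 32°.
I₂ = I₁ cos²(-28° − 32°) = 0.5 I₀ · cos²(60°) = 0.125 I₀.
I₃ = I₂ cos²(-45° + 28°) = 0.125 I₀ · cos²(17°) = 0.1143 I₀.
I₄ = I₃ cos²(-75° + 45°) = 0.1143 I₀ · cos²(30°) = 0.08574 I₀.
So 0.707 W = 0.08574 I₀, giving I₀ = 0.707/0.08574 = 8.246 W.

I₀ ≈ 8.25 W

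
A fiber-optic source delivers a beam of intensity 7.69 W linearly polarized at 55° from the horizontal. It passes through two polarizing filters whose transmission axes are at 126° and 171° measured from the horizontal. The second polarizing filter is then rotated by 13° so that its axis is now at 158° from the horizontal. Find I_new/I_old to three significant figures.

I_new/I_old ≈ 1.44

Before rotation:
By Malus's law, I₁ = I₀ cos²(126° − 55°) = I₀ cos²(71°) = 0.106 I₀.
I₂ = I₁ cos²(171° − 126°) = 0.106 I₀ · cos²(45°) = 0.053 I₀.
After rotation:
I₁ = I₀ cos²(126° − 55°) = I₀ cos²(71°) = 0.106 I₀.
I₂ = I₁ cos²(158° − 126°) = 0.106 I₀ · cos²(32°) = 0.07623 I₀.
Ratio = 0.07623 / 0.053 = 1.438.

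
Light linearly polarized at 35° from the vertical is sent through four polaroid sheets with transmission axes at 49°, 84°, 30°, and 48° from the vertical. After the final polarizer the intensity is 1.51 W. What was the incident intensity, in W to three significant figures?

I₀ ≈ 7.65 W

I₁ = I₀ cos²(49° − 35°) = I₀ cos²(14°) = 0.9415 I₀.
I₂ = I₁ cos²(84° − 49°) = 0.9415 I₀ · cos²(35°) = 0.6317 I₀.
I₃ = I₂ cos²(30° − 84°) = 0.6317 I₀ · cos²(54°) = 0.2183 I₀.
I₄ = I₃ cos²(48° − 30°) = 0.2183 I₀ · cos²(18°) = 0.1974 I₀.
So 1.51 W = 0.1974 I₀, giving I₀ = 1.51/0.1974 = 7.649 W.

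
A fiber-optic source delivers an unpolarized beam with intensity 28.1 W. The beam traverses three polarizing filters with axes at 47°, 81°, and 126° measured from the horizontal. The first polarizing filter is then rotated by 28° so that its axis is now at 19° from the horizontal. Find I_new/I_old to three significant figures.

Before rotation:
Unpolarized light through the first polarizer → I₁ = ½ I₀, now polarized at 47°.
I₂ = I₁ cos²(81° − 47°) = 0.5 I₀ · cos²(34°) = 0.3437 I₀.
I₃ = I₂ cos²(126° − 81°) = 0.3437 I₀ · cos²(45°) = 0.1718 I₀.
After rotation:
Unpolarized light through the first polarizer → I₁ = ½ I₀, now polarized at 19°.
I₂ = I₁ cos²(81° − 19°) = 0.5 I₀ · cos²(62°) = 0.1102 I₀.
I₃ = I₂ cos²(126° − 81°) = 0.1102 I₀ · cos²(45°) = 0.0551 I₀.
Ratio = 0.0551 / 0.1718 = 0.3207.

I_new/I_old ≈ 0.321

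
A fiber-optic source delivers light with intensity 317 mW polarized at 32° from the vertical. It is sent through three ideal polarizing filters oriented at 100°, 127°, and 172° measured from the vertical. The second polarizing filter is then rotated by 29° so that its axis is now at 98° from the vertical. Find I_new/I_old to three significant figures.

I_new/I_old ≈ 0.191

Before rotation:
By Malus's law, I₁ = I₀ cos²(100° − 32°) = I₀ cos²(68°) = 0.1403 I₀.
I₂ = I₁ cos²(127° − 100°) = 0.1403 I₀ · cos²(27°) = 0.1114 I₀.
I₃ = I₂ cos²(172° − 127°) = 0.1114 I₀ · cos²(45°) = 0.0557 I₀.
After rotation:
I₁ = I₀ cos²(100° − 32°) = I₀ cos²(68°) = 0.1403 I₀.
I₂ = I₁ cos²(98° − 100°) = 0.1403 I₀ · cos²(2°) = 0.1402 I₀.
I₃ = I₂ cos²(172° − 98°) = 0.1402 I₀ · cos²(74°) = 0.01065 I₀.
Ratio = 0.01065 / 0.0557 = 0.1912.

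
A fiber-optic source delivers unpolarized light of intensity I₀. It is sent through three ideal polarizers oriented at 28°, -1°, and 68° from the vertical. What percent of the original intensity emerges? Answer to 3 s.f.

≈ 4.91%

Unpolarized light through the first polarizer → I₁ = ½ I₀, now polarized at 28°.
I₂ = I₁ cos²(-1° − 28°) = 0.5 I₀ · cos²(29°) = 0.3825 I₀.
I₃ = I₂ cos²(68° + 1°) = 0.3825 I₀ · cos²(69°) = 0.04912 I₀.
That is 4.912% of the incident intensity.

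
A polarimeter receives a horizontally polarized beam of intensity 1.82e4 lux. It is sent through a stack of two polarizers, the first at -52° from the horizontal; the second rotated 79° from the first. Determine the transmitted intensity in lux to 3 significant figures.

I ≈ 251 lux

I₁ = 1.82e4 lux · cos²(52°) = 6899 lux.
I₂ = I₁ · cos²(79°) = 6899 · 0.03641 = 251.2 lux.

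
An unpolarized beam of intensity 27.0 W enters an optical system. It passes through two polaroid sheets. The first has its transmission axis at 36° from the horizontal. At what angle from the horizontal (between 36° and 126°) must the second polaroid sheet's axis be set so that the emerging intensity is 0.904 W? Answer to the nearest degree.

Unpolarized light through the first polarizer → I₁ = ½ I₀, now polarized at 36°.
Target fraction: 0.904 / 27.0 W = 0.03348 of I₀.
Need I₂/I₀ = 0.03348, so cos²(θ − 36°) = 0.03348 / 0.5 = 0.06696.
θ − 36° = arccos(√0.06696) = 75.0°, giving θ ≈ 36 + 75.0 = 111.0°.

θ ≈ 111°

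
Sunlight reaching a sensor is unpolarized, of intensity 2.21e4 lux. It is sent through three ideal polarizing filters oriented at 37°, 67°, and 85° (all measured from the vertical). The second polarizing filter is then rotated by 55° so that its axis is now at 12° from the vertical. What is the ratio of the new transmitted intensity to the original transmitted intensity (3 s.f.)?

I_new/I_old ≈ 0.104

Before rotation:
Unpolarized light through the first polarizer → I₁ = ½ I₀, now polarized at 37°.
I₂ = I₁ cos²(67° − 37°) = 0.5 I₀ · cos²(30°) = 0.375 I₀.
I₃ = I₂ cos²(85° − 67°) = 0.375 I₀ · cos²(18°) = 0.3392 I₀.
After rotation:
Unpolarized light through the first polarizer → I₁ = ½ I₀, now polarized at 37°.
I₂ = I₁ cos²(12° − 37°) = 0.5 I₀ · cos²(25°) = 0.4107 I₀.
I₃ = I₂ cos²(85° − 12°) = 0.4107 I₀ · cos²(73°) = 0.03511 I₀.
Ratio = 0.03511 / 0.3392 = 0.1035.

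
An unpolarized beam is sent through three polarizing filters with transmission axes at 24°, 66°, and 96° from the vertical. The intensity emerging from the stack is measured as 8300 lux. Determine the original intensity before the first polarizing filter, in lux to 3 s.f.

I₀ ≈ 4.01e4 lux

Unpolarized light through the first polarizer → I₁ = ½ I₀, now polarized at 24°.
I₂ = I₁ cos²(66° − 24°) = 0.5 I₀ · cos²(42°) = 0.2761 I₀.
I₃ = I₂ cos²(96° − 66°) = 0.2761 I₀ · cos²(30°) = 0.2071 I₀.
So 8300 lux = 0.2071 I₀, giving I₀ = 8300/0.2071 = 4.008e+04 lux.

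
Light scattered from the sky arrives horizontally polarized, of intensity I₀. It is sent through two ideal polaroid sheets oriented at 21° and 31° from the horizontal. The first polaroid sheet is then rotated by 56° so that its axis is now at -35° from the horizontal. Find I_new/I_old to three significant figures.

I_new/I_old ≈ 0.131

Before rotation:
I₁ = I₀ cos²(21° − 0°) = I₀ cos²(21°) = 0.8716 I₀.
I₂ = I₁ cos²(31° − 21°) = 0.8716 I₀ · cos²(10°) = 0.8453 I₀.
After rotation:
I₁ = I₀ cos²(-35° − 0°) = I₀ cos²(35°) = 0.671 I₀.
I₂ = I₁ cos²(31° + 35°) = 0.671 I₀ · cos²(66°) = 0.111 I₀.
Ratio = 0.111 / 0.8453 = 0.1313.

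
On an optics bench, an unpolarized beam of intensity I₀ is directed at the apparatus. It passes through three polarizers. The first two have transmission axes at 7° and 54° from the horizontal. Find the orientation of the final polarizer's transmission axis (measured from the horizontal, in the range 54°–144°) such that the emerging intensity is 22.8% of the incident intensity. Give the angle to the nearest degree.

θ ≈ 62°

Unpolarized light through the first polarizer → I₁ = ½ I₀, now polarized at 7°.
I₂ = I₁ cos²(54° − 7°) = 0.5 I₀ · cos²(47°) = 0.2326 I₀.
Need I₃/I₀ = 0.228, so cos²(θ − 54°) = 0.228 / 0.2326 = 0.9804.
θ − 54° = arccos(√0.9804) = 8.1°, giving θ ≈ 54 + 8.1 = 62.1°.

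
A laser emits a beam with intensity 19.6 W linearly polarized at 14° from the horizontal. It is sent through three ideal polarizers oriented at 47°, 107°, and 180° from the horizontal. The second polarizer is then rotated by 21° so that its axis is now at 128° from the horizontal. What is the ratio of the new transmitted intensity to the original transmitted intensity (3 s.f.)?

I_new/I_old ≈ 0.434

Before rotation:
By Malus's law, I₁ = I₀ cos²(47° − 14°) = I₀ cos²(33°) = 0.7034 I₀.
I₂ = I₁ cos²(107° − 47°) = 0.7034 I₀ · cos²(60°) = 0.1758 I₀.
I₃ = I₂ cos²(180° − 107°) = 0.1758 I₀ · cos²(73°) = 0.01503 I₀.
After rotation:
I₁ = I₀ cos²(47° − 14°) = I₀ cos²(33°) = 0.7034 I₀.
I₂ = I₁ cos²(128° − 47°) = 0.7034 I₀ · cos²(81°) = 0.01721 I₀.
I₃ = I₂ cos²(180° − 128°) = 0.01721 I₀ · cos²(52°) = 0.006524 I₀.
Ratio = 0.006524 / 0.01503 = 0.434.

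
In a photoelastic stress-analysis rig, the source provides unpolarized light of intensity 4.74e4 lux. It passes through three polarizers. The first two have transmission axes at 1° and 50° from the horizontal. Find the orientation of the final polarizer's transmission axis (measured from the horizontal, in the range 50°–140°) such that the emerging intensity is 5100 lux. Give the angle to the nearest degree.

Unpolarized light through the first polarizer → I₁ = ½ I₀, now polarized at 1°.
I₂ = I₁ cos²(50° − 1°) = 0.5 I₀ · cos²(49°) = 0.2152 I₀.
Target fraction: 5100 / 4.74e4 lux = 0.1076 of I₀.
Need I₃/I₀ = 0.1076, so cos²(θ − 50°) = 0.1076 / 0.2152 = 0.5.
θ − 50° = arccos(√0.5) = 45.0°, giving θ ≈ 50 + 45.0 = 95.0°.

θ ≈ 95°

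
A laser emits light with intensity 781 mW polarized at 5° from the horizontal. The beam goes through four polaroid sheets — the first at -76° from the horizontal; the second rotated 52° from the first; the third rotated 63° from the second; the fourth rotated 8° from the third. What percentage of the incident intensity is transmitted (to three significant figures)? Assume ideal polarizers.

≈ 0.187%

I₁ = 781 mW · cos²(81°) = 19.11 mW.
I₂ = I₁ · cos²(52°) = 19.11 · 0.379 = 7.244 mW.
I₃ = I₂ · cos²(63°) = 7.244 · 0.2061 = 1.493 mW.
I₄ = I₃ · cos²(8°) = 1.493 · 0.9806 = 1.464 mW.
That is 0.1875% of the incident intensity.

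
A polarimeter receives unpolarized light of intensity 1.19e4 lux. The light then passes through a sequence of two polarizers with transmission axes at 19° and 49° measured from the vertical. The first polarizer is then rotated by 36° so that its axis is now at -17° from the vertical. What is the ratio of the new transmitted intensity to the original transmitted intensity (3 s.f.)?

I_new/I_old ≈ 0.221

Before rotation:
Unpolarized light through the first polarizer → I₁ = ½ I₀, now polarized at 19°.
I₂ = I₁ cos²(49° − 19°) = 0.5 I₀ · cos²(30°) = 0.375 I₀.
After rotation:
Unpolarized light through the first polarizer → I₁ = ½ I₀, now polarized at -17°.
I₂ = I₁ cos²(49° + 17°) = 0.5 I₀ · cos²(66°) = 0.08272 I₀.
Ratio = 0.08272 / 0.375 = 0.2206.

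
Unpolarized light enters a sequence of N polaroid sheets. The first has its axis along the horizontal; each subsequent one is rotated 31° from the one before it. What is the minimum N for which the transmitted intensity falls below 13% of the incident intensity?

First polarizer halves the unpolarized light: factor 1/2.
Each further stage multiplies by cos²(31°) = 0.7347.
After N polarizers: T = 0.5·0.7347^(N−1). Require T < 0.13 ⇒ N−1 > ln(0.13/0.5)/ln(0.7347) = 4.37, so N−1 ≥ 5 and N = 6.
Check: N=6 gives T = 0.1071 < 0.13; N=5 gives T = 0.1457.

N = 6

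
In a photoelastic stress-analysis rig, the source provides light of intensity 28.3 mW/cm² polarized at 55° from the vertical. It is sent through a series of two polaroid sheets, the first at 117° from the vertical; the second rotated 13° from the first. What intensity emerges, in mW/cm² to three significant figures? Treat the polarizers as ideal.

I ≈ 5.92 mW/cm²

By Malus's law, I₁ = 28.3 mW/cm² · cos²(62°) = 6.237 mW/cm².
I₂ = I₁ · cos²(13°) = 6.237 · 0.9494 = 5.922 mW/cm².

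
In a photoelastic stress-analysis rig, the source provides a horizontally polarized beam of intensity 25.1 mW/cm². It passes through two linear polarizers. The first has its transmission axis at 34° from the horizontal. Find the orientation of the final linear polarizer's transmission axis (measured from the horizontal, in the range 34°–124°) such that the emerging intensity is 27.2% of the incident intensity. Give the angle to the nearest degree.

θ ≈ 85°

I₁ = I₀ cos²(34° − 0°) = I₀ cos²(34°) = 0.6873 I₀.
Need I₂/I₀ = 0.272, so cos²(θ − 34°) = 0.272 / 0.6873 = 0.3957.
θ − 34° = arccos(√0.3957) = 51.0°, giving θ ≈ 34 + 51.0 = 85.0°.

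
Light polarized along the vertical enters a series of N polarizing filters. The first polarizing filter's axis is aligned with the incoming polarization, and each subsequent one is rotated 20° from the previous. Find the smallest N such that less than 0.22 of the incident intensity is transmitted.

First polarizer is aligned with the polarization: full transmission.
Each further stage multiplies by cos²(20°) = 0.883.
After N polarizers: T = 0.883^(N−1). Require T < 0.22 ⇒ N−1 > ln(0.22)/ln(0.883) = 12.17, so N−1 ≥ 13 and N = 14.
Check: N=14 gives T = 0.1984 < 0.22; N=13 gives T = 0.2247.

N = 14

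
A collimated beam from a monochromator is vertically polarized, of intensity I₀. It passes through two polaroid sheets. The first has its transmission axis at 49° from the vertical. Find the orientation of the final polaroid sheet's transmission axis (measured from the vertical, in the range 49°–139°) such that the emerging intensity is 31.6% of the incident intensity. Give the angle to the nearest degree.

By Malus's law, I₁ = I₀ cos²(49° − 0°) = I₀ cos²(49°) = 0.4304 I₀.
Need I₂/I₀ = 0.316, so cos²(θ − 49°) = 0.316 / 0.4304 = 0.7342.
θ − 49° = arccos(√0.7342) = 31.0°, giving θ ≈ 49 + 31.0 = 80.0°.

θ ≈ 80°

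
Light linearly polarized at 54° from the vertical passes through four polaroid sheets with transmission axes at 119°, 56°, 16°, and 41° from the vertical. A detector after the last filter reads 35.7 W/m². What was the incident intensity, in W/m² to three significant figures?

I₁ = I₀ cos²(119° − 54°) = I₀ cos²(65°) = 0.1786 I₀.
I₂ = I₁ cos²(56° − 119°) = 0.1786 I₀ · cos²(63°) = 0.03681 I₀.
I₃ = I₂ cos²(16° − 56°) = 0.03681 I₀ · cos²(40°) = 0.0216 I₀.
I₄ = I₃ cos²(41° − 16°) = 0.0216 I₀ · cos²(25°) = 0.01774 I₀.
So 35.7 W/m² = 0.01774 I₀, giving I₀ = 35.7/0.01774 = 2012 W/m².

I₀ ≈ 2010 W/m²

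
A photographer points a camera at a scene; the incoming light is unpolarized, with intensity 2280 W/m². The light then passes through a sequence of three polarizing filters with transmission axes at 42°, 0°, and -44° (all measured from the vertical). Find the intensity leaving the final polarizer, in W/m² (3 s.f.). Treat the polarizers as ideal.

Unpolarized light through the first polarizer → I₁ = 2280 W/m²/2 = 1140 W/m², polarized at 42°.
I₂ = I₁ · cos²(42°) = 1140 · 0.5523 = 629.6 W/m².
I₃ = I₂ · cos²(44°) = 629.6 · 0.5174 = 325.8 W/m².

I ≈ 326 W/m²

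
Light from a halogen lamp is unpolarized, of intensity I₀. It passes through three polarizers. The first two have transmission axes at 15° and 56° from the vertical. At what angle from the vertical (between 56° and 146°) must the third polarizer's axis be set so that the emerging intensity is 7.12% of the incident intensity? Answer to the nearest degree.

θ ≈ 116°

Unpolarized light through the first polarizer → I₁ = ½ I₀, now polarized at 15°.
I₂ = I₁ cos²(56° − 15°) = 0.5 I₀ · cos²(41°) = 0.2848 I₀.
Need I₃/I₀ = 0.0712, so cos²(θ − 56°) = 0.0712 / 0.2848 = 0.25.
θ − 56° = arccos(√0.25) = 60.0°, giving θ ≈ 56 + 60.0 = 116.0°.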